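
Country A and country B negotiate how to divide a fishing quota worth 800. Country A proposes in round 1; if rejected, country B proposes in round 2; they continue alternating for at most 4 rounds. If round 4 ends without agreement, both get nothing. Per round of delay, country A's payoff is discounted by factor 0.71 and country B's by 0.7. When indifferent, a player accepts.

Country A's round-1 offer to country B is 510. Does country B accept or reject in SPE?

Accept

Round 4 (country B proposes): country A will accept anything ≥ 0, so country B offers 0 and keeps 800.
Round 3 (country A proposes): country B can get 800 next round, worth 0.7 × 800 = 560 now; country A offers that and keeps 240.
Round 2 (country B proposes): country A can get 240 next round, worth 0.71 × 240 = 170.4 now. Country B offers 170.4 and keeps 800 − 170.4 = 629.6.
So by rejecting in round 1, country B gets 629.6 next round, worth 0.7 × 629.6 = 440.72 now.
Offer 510 ≥ 440.72, so country B accepts.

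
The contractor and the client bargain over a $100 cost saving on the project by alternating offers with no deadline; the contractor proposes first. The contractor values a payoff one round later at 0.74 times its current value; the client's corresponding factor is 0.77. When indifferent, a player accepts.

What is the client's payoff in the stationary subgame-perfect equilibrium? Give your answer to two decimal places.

Let x be the contractor's share when the contractor proposes and y be the client's share when the client proposes.
The client accepts iff offered ≥ 0.77·y, so x = 100 − 0.77y. Symmetrically y = 100 − 0.74x.
Substituting: x = 100 − 0.77(100 − 0.74x), giving x(1 − 0.74·0.77) = 100(1 − 0.77).
So x = 100 × 0.23 / 0.4302 ≈ 53.4635, and the client receives 100 − x ≈ 46.5365.

46.54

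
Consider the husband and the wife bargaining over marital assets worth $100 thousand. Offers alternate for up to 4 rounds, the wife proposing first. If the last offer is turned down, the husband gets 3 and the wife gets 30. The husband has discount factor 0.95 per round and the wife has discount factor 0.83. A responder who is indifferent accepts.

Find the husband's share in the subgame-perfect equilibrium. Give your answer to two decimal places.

Solve by backward induction from round 4.
Round 4 (the husband proposes): the wife gets 30 if talks fail, so the husband offers 30 and keeps 70.
Round 3 (the wife proposes): the husband can get 70 next round, worth 0.95 × 70 = 66.5 now; the wife offers that and keeps 33.5.
Round 2 (the husband proposes): the wife can get 33.5 next round, worth 0.83 × 33.5 = 27.805 now; the husband offers that and keeps 72.195.
Round 1 (the wife proposes): the husband can get 72.195 next round, worth 0.95 × 72.195 = 68.58525 now; the wife offers that and keeps 31.41475.

68.59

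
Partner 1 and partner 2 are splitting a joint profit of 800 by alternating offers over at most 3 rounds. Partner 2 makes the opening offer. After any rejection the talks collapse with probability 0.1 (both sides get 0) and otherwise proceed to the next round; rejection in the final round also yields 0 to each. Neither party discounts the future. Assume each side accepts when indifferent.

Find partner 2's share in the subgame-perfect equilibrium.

Round 3 (partner 2 proposes): rejection yields 0 for partner 1; partner 2 offers 0 and keeps 800.
Round 2 (partner 1 proposes): rejecting gives partner 2 an expected 0.9 × 800 = 720, so partner 1 offers 720, keeping 80.
Round 1 (partner 2 proposes): rejecting gives partner 1 an expected 0.9 × 80 = 72. Partner 2 offers 72 and keeps 800 − 72 = 728.

728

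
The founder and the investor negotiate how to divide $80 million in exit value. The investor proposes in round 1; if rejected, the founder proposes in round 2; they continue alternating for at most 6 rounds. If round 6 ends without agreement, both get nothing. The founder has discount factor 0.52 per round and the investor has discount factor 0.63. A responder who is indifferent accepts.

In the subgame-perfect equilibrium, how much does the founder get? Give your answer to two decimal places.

24.90

Round 6 (the founder proposes): rejection yields 0 for the investor; the founder offers 0 and keeps 80.
Round 5 (the investor proposes): the founder can get 80 next round, worth 0.52 × 80 = 41.6 now; the investor offers that and keeps 38.4.
Round 4 (the founder proposes): the investor can get 38.4 next round, worth 0.63 × 38.4 = 24.192 now. The founder offers 24.192 and keeps 80 − 24.192 = 55.808.
Round 3 (the investor proposes): the founder can get 55.808 next round, worth 0.52 × 55.808 = 29.02016 now. The investor offers 29.02016 and keeps 80 − 29.02016 = 50.97984.
Round 2 (the founder proposes): the investor can get 50.97984 next round, worth 0.63 × 50.97984 = 32.1172992 now, so the founder offers 32.1172992, keeping 47.8827008.
Round 1 (the investor proposes): the founder can get 47.8827008 next round, worth 0.52 × 47.8827008 = 24.899004416 now; the investor offers that and keeps 55.100995584.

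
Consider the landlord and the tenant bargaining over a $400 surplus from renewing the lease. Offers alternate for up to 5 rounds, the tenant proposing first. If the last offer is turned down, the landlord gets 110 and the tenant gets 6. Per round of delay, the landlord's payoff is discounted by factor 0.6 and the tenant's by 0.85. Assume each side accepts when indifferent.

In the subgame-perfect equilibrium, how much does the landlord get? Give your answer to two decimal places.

82.97

By backward induction:
Round 5 (the tenant proposes): the landlord gets 110 if talks fail, so the tenant offers 110 and keeps 290.
Round 4 (the landlord proposes): the tenant can get 290 next round, worth 0.85 × 290 = 246.5 now. The landlord offers 246.5 and keeps 400 − 246.5 = 153.5.
Round 3 (the tenant proposes): the landlord can get 153.5 next round, worth 0.6 × 153.5 = 92.1 now; the tenant offers that and keeps 307.9.
Round 2 (the landlord proposes): the tenant can get 307.9 next round, worth 0.85 × 307.9 = 261.715 now, so the landlord offers 261.715, keeping 138.285.
Round 1 (the tenant proposes): the landlord can get 138.285 next round, worth 0.6 × 138.285 = 82.971 now, so the tenant offers 82.971, keeping 317.029.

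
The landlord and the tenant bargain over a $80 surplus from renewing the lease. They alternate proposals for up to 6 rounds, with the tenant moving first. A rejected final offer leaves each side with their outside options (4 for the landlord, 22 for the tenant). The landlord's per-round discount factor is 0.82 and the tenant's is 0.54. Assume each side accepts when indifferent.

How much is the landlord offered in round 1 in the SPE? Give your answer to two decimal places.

52.86

Round 6 (the landlord proposes): the tenant gets 22 if talks fail, so the landlord offers 22 and keeps 58.
Round 5 (the tenant proposes): the landlord can get 58 next round, worth 0.82 × 58 = 47.56 now; the tenant offers that and keeps 32.44.
Round 4 (the landlord proposes): the tenant can get 32.44 next round, worth 0.54 × 32.44 = 17.5176 now; the landlord offers that and keeps 62.4824.
Round 3 (the tenant proposes): the landlord can get 62.4824 next round, worth 0.82 × 62.4824 = 51.235568 now, so the tenant offers 51.235568, keeping 28.764432.
Round 2 (the landlord proposes): the tenant can get 28.764432 next round, worth 0.54 × 28.764432 = 15.53279328 now, so the landlord offers 15.53279328, keeping 64.46720672.
Round 1 (the tenant proposes): the landlord can get 64.46720672 next round, worth 0.82 × 64.46720672 = 52.8631095104 now, so the tenant offers 52.8631095104, keeping 27.1368904896.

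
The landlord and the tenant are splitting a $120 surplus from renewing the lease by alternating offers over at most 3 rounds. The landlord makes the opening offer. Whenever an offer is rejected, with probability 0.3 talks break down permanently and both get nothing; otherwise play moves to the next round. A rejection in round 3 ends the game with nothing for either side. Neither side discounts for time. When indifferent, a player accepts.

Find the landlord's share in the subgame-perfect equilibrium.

By backward induction:
Round 3 (the landlord proposes): rejection yields 0 for the tenant; the landlord offers 0 and keeps 120.
Round 2 (the tenant proposes): rejecting gives the landlord an expected 0.7 × 120 = 84. The tenant offers 84 and keeps 120 − 84 = 36.
Round 1 (the landlord proposes): rejecting gives the tenant an expected 0.7 × 36 = 25.2; the landlord offers that and keeps 94.8.

94.8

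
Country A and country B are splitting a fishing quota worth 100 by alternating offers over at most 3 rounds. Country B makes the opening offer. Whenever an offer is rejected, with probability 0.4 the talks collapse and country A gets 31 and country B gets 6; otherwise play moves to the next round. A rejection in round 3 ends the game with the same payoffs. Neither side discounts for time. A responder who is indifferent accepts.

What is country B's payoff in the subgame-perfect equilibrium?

53.88

By backward induction:
Round 3 (country B proposes): country A gets 31 if talks fail, so country B offers 31 and keeps 69.
Round 2 (country A proposes): rejecting gives country B an expected 0.6 × 69 + 0.4 × 6 = 43.8, so country A offers 43.8, keeping 56.2.
Round 1 (country B proposes): rejecting gives country A an expected 0.6 × 56.2 + 0.4 × 31 = 46.12, so country B offers 46.12, keeping 53.88.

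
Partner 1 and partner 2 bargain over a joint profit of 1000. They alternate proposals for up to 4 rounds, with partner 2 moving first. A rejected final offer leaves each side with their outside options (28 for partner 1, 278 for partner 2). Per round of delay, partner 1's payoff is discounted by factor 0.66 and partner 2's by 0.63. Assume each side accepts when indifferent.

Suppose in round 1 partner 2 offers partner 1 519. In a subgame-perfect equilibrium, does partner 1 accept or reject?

Round 4 (partner 1 proposes): partner 2 gets 278 if talks fail, so partner 1 offers 278 and keeps 722.
Round 3 (partner 2 proposes): partner 1 can get 722 next round, worth 0.66 × 722 = 476.52 now; partner 2 offers that and keeps 523.48.
Round 2 (partner 1 proposes): partner 2 can get 523.48 next round, worth 0.63 × 523.48 = 329.7924 now. Partner 1 offers 329.7924 and keeps 1000 − 329.7924 = 670.2076.
So by rejecting in round 1, partner 1 gets 670.2076 next round, worth 0.66 × 670.2076 = 442.337016 now.
Offer 519 ≥ 442.337016, so partner 1 accepts.

Accept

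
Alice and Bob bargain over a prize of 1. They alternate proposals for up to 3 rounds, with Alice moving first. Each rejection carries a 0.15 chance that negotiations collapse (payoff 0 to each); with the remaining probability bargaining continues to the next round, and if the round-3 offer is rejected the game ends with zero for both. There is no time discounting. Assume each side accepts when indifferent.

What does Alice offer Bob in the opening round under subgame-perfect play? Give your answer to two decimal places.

0.13

Round 3 (Alice proposes): Bob will accept anything ≥ 0, so Alice offers 0 and keeps 1.
Round 2 (Bob proposes): rejecting gives Alice an expected 0.85 × 1 = 0.85. Bob offers 0.85 and keeps 1 − 0.85 = 0.15.
Round 1 (Alice proposes): rejecting gives Bob an expected 0.85 × 0.15 = 0.1275; Alice offers that and keeps 0.8725.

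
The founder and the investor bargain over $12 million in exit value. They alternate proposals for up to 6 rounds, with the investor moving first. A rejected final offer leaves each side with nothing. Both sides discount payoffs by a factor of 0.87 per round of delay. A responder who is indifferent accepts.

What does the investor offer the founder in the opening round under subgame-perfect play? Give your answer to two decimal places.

Round 6 (the founder proposes): rejection yields 0 for the investor; the founder offers 0 and keeps 12.
Round 5 (the investor proposes): the founder can get 12 next round, worth 0.87 × 12 = 10.44 now. The investor offers 10.44 and keeps 12 − 10.44 = 1.56.
Round 4 (the founder proposes): the investor can get 1.56 next round, worth 0.87 × 1.56 = 1.3572 now. The founder offers 1.3572 and keeps 12 − 1.3572 = 10.6428.
Round 3 (the investor proposes): the founder can get 10.6428 next round, worth 0.87 × 10.6428 = 9.259236 now; the investor offers that and keeps 2.740764.
Round 2 (the founder proposes): the investor can get 2.740764 next round, worth 0.87 × 2.740764 = 2.38446468 now; the founder offers that and keeps 9.61553532.
Round 1 (the investor proposes): the founder can get 9.61553532 next round, worth 0.87 × 9.61553532 = 8.3655157284 now. The investor offers 8.3655157284 and keeps 12 − 8.3655157284 = 3.6344842716.

8.37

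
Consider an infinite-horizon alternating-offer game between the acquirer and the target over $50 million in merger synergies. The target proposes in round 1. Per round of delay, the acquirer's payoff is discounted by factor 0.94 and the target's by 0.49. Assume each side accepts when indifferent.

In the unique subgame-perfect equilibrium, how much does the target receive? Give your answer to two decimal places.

5.56

Let x be the target's share when the target proposes and y be the acquirer's share when the acquirer proposes.
The acquirer accepts iff offered ≥ 0.94·y, so x = 50 − 0.94y. Symmetrically y = 50 − 0.49x.
Substituting: x = 50 − 0.94(50 − 0.49x), giving x(1 − 0.49·0.94) = 50(1 − 0.94).
So x = 50 × 0.06 / 0.5394 ≈ 5.5617, and the acquirer receives 50 − x ≈ 44.4383.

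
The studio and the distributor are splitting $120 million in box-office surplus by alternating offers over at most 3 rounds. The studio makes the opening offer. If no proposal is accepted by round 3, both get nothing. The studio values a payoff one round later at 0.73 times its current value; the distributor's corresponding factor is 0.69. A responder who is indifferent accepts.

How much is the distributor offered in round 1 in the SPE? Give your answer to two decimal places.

Round 3 (the studio proposes): rejection yields 0 for the distributor; the studio offers 0 and keeps 120.
Round 2 (the distributor proposes): the studio can get 120 next round, worth 0.73 × 120 = 87.6 now, so the distributor offers 87.6, keeping 32.4.
Round 1 (the studio proposes): the distributor can get 32.4 next round, worth 0.69 × 32.4 = 22.356 now; the studio offers that and keeps 97.644.

22.36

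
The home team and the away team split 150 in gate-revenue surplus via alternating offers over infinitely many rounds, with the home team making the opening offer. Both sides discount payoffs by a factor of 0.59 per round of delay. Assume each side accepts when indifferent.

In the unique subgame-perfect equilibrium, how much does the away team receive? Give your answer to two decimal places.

55.66

When the home team proposes, the away team accepts any offer worth at least 0.59 times what the away team would get by proposing next round; and vice versa.
This gives x = 150 − 0.59y and y = 150 − 0.59x, where x and y are each side's share when it proposes.
Hence (1 − 0.59·0.59)x = 150(1 − 0.59), i.e. 0.6519·x = 61.5.
x ≈ 94.3396; the away team's share is 150 − x ≈ 55.6604.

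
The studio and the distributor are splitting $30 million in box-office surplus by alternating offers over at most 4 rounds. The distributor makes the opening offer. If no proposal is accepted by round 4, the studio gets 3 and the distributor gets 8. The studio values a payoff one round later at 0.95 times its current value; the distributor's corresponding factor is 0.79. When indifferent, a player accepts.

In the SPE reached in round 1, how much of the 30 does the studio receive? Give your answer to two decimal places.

21.67

Work backward from the last round.
Round 4 (the studio proposes): the distributor gets 8 if talks fail, so the studio offers 8 and keeps 22.
Round 3 (the distributor proposes): the studio can get 22 next round, worth 0.95 × 22 = 20.9 now. The distributor offers 20.9 and keeps 30 − 20.9 = 9.1.
Round 2 (the studio proposes): the distributor can get 9.1 next round, worth 0.79 × 9.1 = 7.189 now, so the studio offers 7.189, keeping 22.811.
Round 1 (the distributor proposes): the studio can get 22.811 next round, worth 0.95 × 22.811 = 21.67045 now, so the distributor offers 21.67045, keeping 8.32955.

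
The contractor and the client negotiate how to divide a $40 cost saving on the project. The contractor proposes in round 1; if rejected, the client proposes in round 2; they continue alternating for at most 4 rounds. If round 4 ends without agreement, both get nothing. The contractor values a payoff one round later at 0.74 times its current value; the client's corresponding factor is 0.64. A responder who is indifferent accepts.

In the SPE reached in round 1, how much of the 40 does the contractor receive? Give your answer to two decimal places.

Round 4 (the client proposes): rejection yields 0 for the contractor; the client offers 0 and keeps 40.
Round 3 (the contractor proposes): the client can get 40 next round, worth 0.64 × 40 = 25.6 now. The contractor offers 25.6 and keeps 40 − 25.6 = 14.4.
Round 2 (the client proposes): the contractor can get 14.4 next round, worth 0.74 × 14.4 = 10.656 now. The client offers 10.656 and keeps 40 − 10.656 = 29.344.
Round 1 (the contractor proposes): the client can get 29.344 next round, worth 0.64 × 29.344 = 18.78016 now. The contractor offers 18.78016 and keeps 40 − 18.78016 = 21.21984.

21.22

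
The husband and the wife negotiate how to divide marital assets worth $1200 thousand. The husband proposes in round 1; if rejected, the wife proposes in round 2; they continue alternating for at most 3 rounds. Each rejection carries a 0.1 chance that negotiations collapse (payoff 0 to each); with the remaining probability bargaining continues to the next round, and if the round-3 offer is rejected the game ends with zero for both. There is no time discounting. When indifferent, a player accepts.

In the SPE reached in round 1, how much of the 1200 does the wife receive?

108

Round 3 (the husband proposes): the wife will accept anything ≥ 0, so the husband offers 0 and keeps 1200.
Round 2 (the wife proposes): rejecting gives the husband an expected 0.9 × 1200 = 1080. The wife offers 1080 and keeps 1200 − 1080 = 120.
Round 1 (the husband proposes): rejecting gives the wife an expected 0.9 × 120 = 108; the husband offers that and keeps 1092.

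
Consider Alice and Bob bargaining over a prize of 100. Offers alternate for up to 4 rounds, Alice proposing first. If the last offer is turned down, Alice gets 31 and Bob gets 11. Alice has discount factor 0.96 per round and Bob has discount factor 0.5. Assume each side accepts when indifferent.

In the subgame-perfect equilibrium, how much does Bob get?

18.56

Round 4 (Bob proposes): Alice gets 31 if talks fail, so Bob offers 31 and keeps 69.
Round 3 (Alice proposes): Bob can get 69 next round, worth 0.5 × 69 = 34.5 now. Alice offers 34.5 and keeps 100 − 34.5 = 65.5.
Round 2 (Bob proposes): Alice can get 65.5 next round, worth 0.96 × 65.5 = 62.88 now. Bob offers 62.88 and keeps 100 − 62.88 = 37.12.
Round 1 (Alice proposes): Bob can get 37.12 next round, worth 0.5 × 37.12 = 18.56 now; Alice offers that and keeps 81.44.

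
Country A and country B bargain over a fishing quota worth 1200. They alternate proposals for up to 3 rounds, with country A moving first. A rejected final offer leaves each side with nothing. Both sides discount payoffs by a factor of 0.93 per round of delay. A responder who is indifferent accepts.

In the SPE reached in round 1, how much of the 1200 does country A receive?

1121.88

Round 3 (country A proposes): rejection yields 0 for country B; country A offers 0 and keeps 1200.
Round 2 (country B proposes): country A can get 1200 next round, worth 0.93 × 1200 = 1116 now. Country B offers 1116 and keeps 1200 − 1116 = 84.
Round 1 (country A proposes): country B can get 84 next round, worth 0.93 × 84 = 78.12 now. Country A offers 78.12 and keeps 1200 − 78.12 = 1121.88.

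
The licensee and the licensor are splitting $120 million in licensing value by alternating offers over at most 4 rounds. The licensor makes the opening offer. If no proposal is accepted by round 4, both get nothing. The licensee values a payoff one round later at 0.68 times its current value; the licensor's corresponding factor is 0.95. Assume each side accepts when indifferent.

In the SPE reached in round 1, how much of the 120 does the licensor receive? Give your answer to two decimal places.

63.21

Round 4 (the licensee proposes): the licensor will accept anything ≥ 0, so the licensee offers 0 and keeps 120.
Round 3 (the licensor proposes): the licensee can get 120 next round, worth 0.68 × 120 = 81.6 now; the licensor offers that and keeps 38.4.
Round 2 (the licensee proposes): the licensor can get 38.4 next round, worth 0.95 × 38.4 = 36.48 now; the licensee offers that and keeps 83.52.
Round 1 (the licensor proposes): the licensee can get 83.52 next round, worth 0.68 × 83.52 = 56.7936 now, so the licensor offers 56.7936, keeping 63.2064.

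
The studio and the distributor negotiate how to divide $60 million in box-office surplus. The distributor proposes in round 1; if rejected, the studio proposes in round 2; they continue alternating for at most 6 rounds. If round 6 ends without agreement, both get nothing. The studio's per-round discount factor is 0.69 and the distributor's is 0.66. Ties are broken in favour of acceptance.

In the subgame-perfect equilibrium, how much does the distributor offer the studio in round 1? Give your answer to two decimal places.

Round 6 (the studio proposes): the distributor will accept anything ≥ 0, so the studio offers 0 and keeps 60.
Round 5 (the distributor proposes): the studio can get 60 next round, worth 0.69 × 60 = 41.4 now. The distributor offers 41.4 and keeps 60 − 41.4 = 18.6.
Round 4 (the studio proposes): the distributor can get 18.6 next round, worth 0.66 × 18.6 = 12.276 now, so the studio offers 12.276, keeping 47.724.
Round 3 (the distributor proposes): the studio can get 47.724 next round, worth 0.69 × 47.724 = 32.92956 now, so the distributor offers 32.92956, keeping 27.07044.
Round 2 (the studio proposes): the distributor can get 27.07044 next round, worth 0.66 × 27.07044 = 17.8664904 now, so the studio offers 17.8664904, keeping 42.1335096.
Round 1 (the distributor proposes): the studio can get 42.1335096 next round, worth 0.69 × 42.1335096 = 29.072121624 now, so the distributor offers 29.072121624, keeping 30.927878376.

29.07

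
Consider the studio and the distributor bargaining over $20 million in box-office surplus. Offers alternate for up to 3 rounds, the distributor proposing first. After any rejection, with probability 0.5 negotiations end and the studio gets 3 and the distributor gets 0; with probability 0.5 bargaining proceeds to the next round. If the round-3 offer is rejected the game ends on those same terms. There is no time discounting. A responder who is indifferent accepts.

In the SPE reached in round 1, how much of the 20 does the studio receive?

7.25

Round 3 (the distributor proposes): the studio gets 3 if talks fail, so the distributor offers 3 and keeps 17.
Round 2 (the studio proposes): rejecting gives the distributor an expected 0.5 × 17 = 8.5. The studio offers 8.5 and keeps 20 − 8.5 = 11.5.
Round 1 (the distributor proposes): rejecting gives the studio an expected 0.5 × 11.5 + 0.5 × 3 = 7.25, so the distributor offers 7.25, keeping 12.75.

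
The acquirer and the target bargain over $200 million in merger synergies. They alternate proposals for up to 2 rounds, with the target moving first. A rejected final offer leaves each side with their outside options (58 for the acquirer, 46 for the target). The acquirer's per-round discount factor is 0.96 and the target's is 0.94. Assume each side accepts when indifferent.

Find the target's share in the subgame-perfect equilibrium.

Round 2 (the acquirer proposes): the target gets 46 if talks fail, so the acquirer offers 46 and keeps 154.
Round 1 (the target proposes): the acquirer can get 154 next round, worth 0.96 × 154 = 147.84 now. The target offers 147.84 and keeps 200 − 147.84 = 52.16.

52.16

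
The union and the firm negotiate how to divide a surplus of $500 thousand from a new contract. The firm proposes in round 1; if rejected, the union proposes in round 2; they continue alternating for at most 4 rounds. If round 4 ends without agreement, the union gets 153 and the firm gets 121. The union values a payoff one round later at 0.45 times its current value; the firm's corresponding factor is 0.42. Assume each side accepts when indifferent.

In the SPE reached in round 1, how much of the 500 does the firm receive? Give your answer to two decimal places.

337.27

Round 4 (the union proposes): the firm gets 121 if talks fail, so the union offers 121 and keeps 379.
Round 3 (the firm proposes): the union can get 379 next round, worth 0.45 × 379 = 170.55 now, so the firm offers 170.55, keeping 329.45.
Round 2 (the union proposes): the firm can get 329.45 next round, worth 0.42 × 329.45 = 138.369 now. The union offers 138.369 and keeps 500 − 138.369 = 361.631.
Round 1 (the firm proposes): the union can get 361.631 next round, worth 0.45 × 361.631 = 162.73395 now, so the firm offers 162.73395, keeping 337.26605.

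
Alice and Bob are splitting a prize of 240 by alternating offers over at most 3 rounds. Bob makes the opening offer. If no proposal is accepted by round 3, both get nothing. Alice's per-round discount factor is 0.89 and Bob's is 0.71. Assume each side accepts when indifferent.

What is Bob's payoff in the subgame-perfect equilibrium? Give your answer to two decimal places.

Round 3 (Bob proposes): rejection yields 0 for Alice; Bob offers 0 and keeps 240.
Round 2 (Alice proposes): Bob can get 240 next round, worth 0.71 × 240 = 170.4 now; Alice offers that and keeps 69.6.
Round 1 (Bob proposes): Alice can get 69.6 next round, worth 0.89 × 69.6 = 61.944 now, so Bob offers 61.944, keeping 178.056.

178.06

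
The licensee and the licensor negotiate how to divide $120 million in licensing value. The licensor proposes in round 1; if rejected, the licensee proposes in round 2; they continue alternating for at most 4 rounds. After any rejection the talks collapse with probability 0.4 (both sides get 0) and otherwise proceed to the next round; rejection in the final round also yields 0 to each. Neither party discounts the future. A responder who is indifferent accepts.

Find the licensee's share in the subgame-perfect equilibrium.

54.72

Round 4 (the licensee proposes): rejection yields 0 for the licensor; the licensee offers 0 and keeps 120.
Round 3 (the licensor proposes): rejecting gives the licensee an expected 0.6 × 120 = 72, so the licensor offers 72, keeping 48.
Round 2 (the licensee proposes): rejecting gives the licensor an expected 0.6 × 48 = 28.8; the licensee offers that and keeps 91.2.
Round 1 (the licensor proposes): rejecting gives the licensee an expected 0.6 × 91.2 = 54.72. The licensor offers 54.72 and keeps 120 − 54.72 = 65.28.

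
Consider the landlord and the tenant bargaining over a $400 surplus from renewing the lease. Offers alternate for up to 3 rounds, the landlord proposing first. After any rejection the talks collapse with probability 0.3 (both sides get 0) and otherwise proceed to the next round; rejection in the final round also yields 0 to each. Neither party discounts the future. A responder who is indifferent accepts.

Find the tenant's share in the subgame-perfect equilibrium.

Round 3 (the landlord proposes): the tenant will accept anything ≥ 0, so the landlord offers 0 and keeps 400.
Round 2 (the tenant proposes): rejecting gives the landlord an expected 0.7 × 400 = 280. The tenant offers 280 and keeps 400 − 280 = 120.
Round 1 (the landlord proposes): rejecting gives the tenant an expected 0.7 × 120 = 84; the landlord offers that and keeps 316.

84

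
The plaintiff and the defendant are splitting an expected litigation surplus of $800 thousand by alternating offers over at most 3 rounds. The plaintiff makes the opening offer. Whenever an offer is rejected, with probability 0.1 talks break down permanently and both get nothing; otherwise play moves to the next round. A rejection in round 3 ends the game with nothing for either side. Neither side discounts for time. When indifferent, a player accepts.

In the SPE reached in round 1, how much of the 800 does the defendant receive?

By backward induction:
Round 3 (the plaintiff proposes): the defendant will accept anything ≥ 0, so the plaintiff offers 0 and keeps 800.
Round 2 (the defendant proposes): rejecting gives the plaintiff an expected 0.9 × 800 = 720, so the defendant offers 720, keeping 80.
Round 1 (the plaintiff proposes): rejecting gives the defendant an expected 0.9 × 80 = 72; the plaintiff offers that and keeps 728.

72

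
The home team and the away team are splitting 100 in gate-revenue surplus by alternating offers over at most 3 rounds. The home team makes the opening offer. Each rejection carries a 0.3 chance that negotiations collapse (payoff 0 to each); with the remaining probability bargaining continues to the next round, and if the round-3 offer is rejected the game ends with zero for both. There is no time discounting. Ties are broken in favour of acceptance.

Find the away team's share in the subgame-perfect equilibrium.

By backward induction:
Round 3 (the home team proposes): the away team will accept anything ≥ 0, so the home team offers 0 and keeps 100.
Round 2 (the away team proposes): rejecting gives the home team an expected 0.7 × 100 = 70. The away team offers 70 and keeps 100 − 70 = 30.
Round 1 (the home team proposes): rejecting gives the away team an expected 0.7 × 30 = 21, so the home team offers 21, keeping 79.

21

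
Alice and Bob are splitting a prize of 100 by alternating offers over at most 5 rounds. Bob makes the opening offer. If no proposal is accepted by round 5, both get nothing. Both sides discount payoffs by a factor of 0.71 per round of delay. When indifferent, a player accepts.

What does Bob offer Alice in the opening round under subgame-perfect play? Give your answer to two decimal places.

30.97

Round 5 (Bob proposes): rejection yields 0 for Alice; Bob offers 0 and keeps 100.
Round 4 (Alice proposes): Bob can get 100 next round, worth 0.71 × 100 = 71 now. Alice offers 71 and keeps 100 − 71 = 29.
Round 3 (Bob proposes): Alice can get 29 next round, worth 0.71 × 29 = 20.59 now. Bob offers 20.59 and keeps 100 − 20.59 = 79.41.
Round 2 (Alice proposes): Bob can get 79.41 next round, worth 0.71 × 79.41 = 56.3811 now, so Alice offers 56.3811, keeping 43.6189.
Round 1 (Bob proposes): Alice can get 43.6189 next round, worth 0.71 × 43.6189 = 30.969419 now, so Bob offers 30.969419, keeping 69.030581.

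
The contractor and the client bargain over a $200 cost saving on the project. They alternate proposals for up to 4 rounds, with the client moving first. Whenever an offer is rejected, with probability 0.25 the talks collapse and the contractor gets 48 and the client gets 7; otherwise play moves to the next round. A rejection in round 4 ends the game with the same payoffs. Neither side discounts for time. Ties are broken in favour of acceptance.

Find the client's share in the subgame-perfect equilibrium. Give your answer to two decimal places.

63.64

Round 4 (the contractor proposes): the client gets 7 if talks fail, so the contractor offers 7 and keeps 193.
Round 3 (the client proposes): rejecting gives the contractor an expected 0.75 × 193 + 0.25 × 48 = 156.75, so the client offers 156.75, keeping 43.25.
Round 2 (the contractor proposes): rejecting gives the client an expected 0.75 × 43.25 + 0.25 × 7 = 34.1875. The contractor offers 34.1875 and keeps 200 − 34.1875 = 165.8125.
Round 1 (the client proposes): rejecting gives the contractor an expected 0.75 × 165.8125 + 0.25 × 48 = 136.359375. The client offers 136.359375 and keeps 200 − 136.359375 = 63.640625.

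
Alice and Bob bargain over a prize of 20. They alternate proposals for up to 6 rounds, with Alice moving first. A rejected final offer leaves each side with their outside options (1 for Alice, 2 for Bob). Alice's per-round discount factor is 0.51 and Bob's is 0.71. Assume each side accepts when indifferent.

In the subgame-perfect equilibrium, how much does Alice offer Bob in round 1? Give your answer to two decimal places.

Round 6 (Bob proposes): Alice gets 1 if talks fail, so Bob offers 1 and keeps 19.
Round 5 (Alice proposes): Bob can get 19 next round, worth 0.71 × 19 = 13.49 now. Alice offers 13.49 and keeps 20 − 13.49 = 6.51.
Round 4 (Bob proposes): Alice can get 6.51 next round, worth 0.51 × 6.51 = 3.3201 now, so Bob offers 3.3201, keeping 16.6799.
Round 3 (Alice proposes): Bob can get 16.6799 next round, worth 0.71 × 16.6799 = 11.842729 now, so Alice offers 11.842729, keeping 8.157271.
Round 2 (Bob proposes): Alice can get 8.157271 next round, worth 0.51 × 8.157271 = 4.16020821 now. Bob offers 4.16020821 and keeps 20 − 4.16020821 = 15.83979179.
Round 1 (Alice proposes): Bob can get 15.83979179 next round, worth 0.71 × 15.83979179 = 11.2462521709 now, so Alice offers 11.2462521709, keeping 8.7537478291.

11.25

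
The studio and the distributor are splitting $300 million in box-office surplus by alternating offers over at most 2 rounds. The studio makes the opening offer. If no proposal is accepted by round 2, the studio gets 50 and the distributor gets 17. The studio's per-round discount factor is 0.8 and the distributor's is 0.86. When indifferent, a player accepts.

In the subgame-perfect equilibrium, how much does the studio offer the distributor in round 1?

Round 2 (the distributor proposes): the studio gets 50 if talks fail, so the distributor offers 50 and keeps 250.
Round 1 (the studio proposes): the distributor can get 250 next round, worth 0.86 × 250 = 215 now, so the studio offers 215, keeping 85.

215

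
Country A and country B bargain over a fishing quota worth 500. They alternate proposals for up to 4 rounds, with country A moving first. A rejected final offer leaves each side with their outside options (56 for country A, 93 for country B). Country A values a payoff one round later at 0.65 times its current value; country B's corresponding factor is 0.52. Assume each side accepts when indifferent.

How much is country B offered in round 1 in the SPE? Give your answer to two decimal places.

Round 4 (country B proposes): country A gets 56 if talks fail, so country B offers 56 and keeps 444.
Round 3 (country A proposes): country B can get 444 next round, worth 0.52 × 444 = 230.88 now. Country A offers 230.88 and keeps 500 − 230.88 = 269.12.
Round 2 (country B proposes): country A can get 269.12 next round, worth 0.65 × 269.12 = 174.928 now. Country B offers 174.928 and keeps 500 − 174.928 = 325.072.
Round 1 (country A proposes): country B can get 325.072 next round, worth 0.52 × 325.072 = 169.03744 now; country A offers that and keeps 330.96256.

169.04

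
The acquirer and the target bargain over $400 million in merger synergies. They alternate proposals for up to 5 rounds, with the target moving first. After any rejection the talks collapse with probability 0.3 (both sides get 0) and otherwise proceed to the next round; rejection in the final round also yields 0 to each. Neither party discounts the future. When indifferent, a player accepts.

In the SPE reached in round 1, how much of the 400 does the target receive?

274.84

Round 5 (the target proposes): the acquirer will accept anything ≥ 0, so the target offers 0 and keeps 400.
Round 4 (the acquirer proposes): rejecting gives the target an expected 0.7 × 400 = 280, so the acquirer offers 280, keeping 120.
Round 3 (the target proposes): rejecting gives the acquirer an expected 0.7 × 120 = 84. The target offers 84 and keeps 400 − 84 = 316.
Round 2 (the acquirer proposes): rejecting gives the target an expected 0.7 × 316 = 221.2, so the acquirer offers 221.2, keeping 178.8.
Round 1 (the target proposes): rejecting gives the acquirer an expected 0.7 × 178.8 = 125.16, so the target offers 125.16, keeping 274.84.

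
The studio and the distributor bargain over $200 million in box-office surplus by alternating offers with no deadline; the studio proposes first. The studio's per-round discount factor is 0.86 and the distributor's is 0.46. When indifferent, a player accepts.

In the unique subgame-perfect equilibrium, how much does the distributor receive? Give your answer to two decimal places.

When the studio proposes, the distributor accepts any offer worth at least 0.46 times what the distributor would get by proposing next round; and vice versa.
This gives x = 200 − 0.46y and y = 200 − 0.86x, where x and y are each side's share when it proposes.
Hence (1 − 0.46·0.86)x = 200(1 − 0.46), i.e. 0.6044·x = 108.
x ≈ 178.6896; the distributor's share is 200 − x ≈ 21.3104.

21.31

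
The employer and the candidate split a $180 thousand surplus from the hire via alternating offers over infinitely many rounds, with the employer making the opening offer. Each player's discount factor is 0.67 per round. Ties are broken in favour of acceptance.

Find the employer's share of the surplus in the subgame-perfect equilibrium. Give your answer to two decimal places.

107.78

When the employer proposes, the candidate accepts any offer worth at least 0.67 times what the candidate would get by proposing next round; and vice versa.
This gives x = 180 − 0.67y and y = 180 − 0.67x, where x and y are each side's share when it proposes.
Hence (1 − 0.67·0.67)x = 180(1 − 0.67), i.e. 0.5511·x = 59.4.
x ≈ 107.7844; the candidate's share is 180 − x ≈ 72.2156.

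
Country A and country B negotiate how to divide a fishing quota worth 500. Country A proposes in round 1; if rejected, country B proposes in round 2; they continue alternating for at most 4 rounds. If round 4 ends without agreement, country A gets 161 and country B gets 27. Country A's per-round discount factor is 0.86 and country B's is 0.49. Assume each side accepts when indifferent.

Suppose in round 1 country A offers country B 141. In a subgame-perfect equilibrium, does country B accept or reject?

Work out country B's continuation value if the offer is rejected.
Round 4 (country B proposes): country A gets 161 if talks fail, so country B offers 161 and keeps 339.
Round 3 (country A proposes): country B can get 339 next round, worth 0.49 × 339 = 166.11 now. Country A offers 166.11 and keeps 500 − 166.11 = 333.89.
Round 2 (country B proposes): country A can get 333.89 next round, worth 0.86 × 333.89 = 287.1454 now, so country B offers 287.1454, keeping 212.8546.
So by rejecting in round 1, country B gets 212.8546 next round, worth 0.49 × 212.8546 = 104.298754 now.
Offer 141 ≥ 104.298754, so country B accepts.

Accept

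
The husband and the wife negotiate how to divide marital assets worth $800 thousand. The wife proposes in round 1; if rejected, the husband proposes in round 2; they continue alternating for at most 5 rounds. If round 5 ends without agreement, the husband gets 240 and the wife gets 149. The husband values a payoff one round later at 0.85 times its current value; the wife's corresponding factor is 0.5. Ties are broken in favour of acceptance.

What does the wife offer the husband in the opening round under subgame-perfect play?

527.85

Round 5 (the wife proposes): the husband gets 240 if talks fail, so the wife offers 240 and keeps 560.
Round 4 (the husband proposes): the wife can get 560 next round, worth 0.5 × 560 = 280 now; the husband offers that and keeps 520.
Round 3 (the wife proposes): the husband can get 520 next round, worth 0.85 × 520 = 442 now. The wife offers 442 and keeps 800 − 442 = 358.
Round 2 (the husband proposes): the wife can get 358 next round, worth 0.5 × 358 = 179 now, so the husband offers 179, keeping 621.
Round 1 (the wife proposes): the husband can get 621 next round, worth 0.85 × 621 = 527.85 now. The wife offers 527.85 and keeps 800 − 527.85 = 272.15.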